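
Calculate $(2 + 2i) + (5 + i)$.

(2 + 5) + (2 + 1)i = 7 + 3i


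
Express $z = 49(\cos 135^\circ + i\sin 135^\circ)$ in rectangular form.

a = r cos θ = 49 * -sqrt(2)/2 = -49*sqrt(2)/2
b = r sin θ = 49 * sqrt(2)/2 = 49*sqrt(2)/2
z = -49*sqrt(2)/2 + (49*sqrt(2)/2)i


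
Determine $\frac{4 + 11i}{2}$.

Divisor is real, so divide each part by 2:
= 2 + (11/2)i


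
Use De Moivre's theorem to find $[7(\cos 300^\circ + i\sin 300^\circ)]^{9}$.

By De Moivre: z^n = r^n(cos(nθ) + i sin(nθ))
= 7^9(cos(9*300°) + i sin(9*300°))
= 40353607(cos 180° + i sin 180°)
= -40353607


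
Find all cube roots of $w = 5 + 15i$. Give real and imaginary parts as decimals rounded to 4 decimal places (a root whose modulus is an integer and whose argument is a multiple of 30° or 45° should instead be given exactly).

|w| = sqrt(250) ≈ 15.811388, arg(w) ≈ 71.565051°
Root modulus = sqrt(250)^(1/3) ≈ 2.509901
Root arguments: θ_k = (arg(w) + 360°k)/3 for k = 0, 1, ..., 2
Compute each root as (root modulus)(cos θ_k + i sin θ_k) using full-precision intermediates, then round to 4 decimal places.
Roots: 2.2955 + 1.0151i, -2.0268 + 1.4804i, -0.2687 - 2.4955i


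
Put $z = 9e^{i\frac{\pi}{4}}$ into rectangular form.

a = r cos θ = 9 * sqrt(2)/2 = 9*sqrt(2)/2
b = r sin θ = 9 * sqrt(2)/2 = 9*sqrt(2)/2
z = 9*sqrt(2)/2 + (9*sqrt(2)/2)i


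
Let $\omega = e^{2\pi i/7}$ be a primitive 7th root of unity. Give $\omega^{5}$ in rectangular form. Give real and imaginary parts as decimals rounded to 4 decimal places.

ω^5 = e^(2πi·5/7) = e^(i·10π/7)
= cos(10π/7) + i sin(10π/7)
= -0.2225 - 0.9749i


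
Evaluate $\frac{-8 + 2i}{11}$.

Divisor is real, so divide each part by 11:
= -8/11 + (2/11)i


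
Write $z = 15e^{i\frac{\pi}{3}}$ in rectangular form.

a = r cos θ = 15 * 1/2 = 15/2
b = r sin θ = 15 * sqrt(3)/2 = 15*sqrt(3)/2
z = 15/2 + (15*sqrt(3)/2)i


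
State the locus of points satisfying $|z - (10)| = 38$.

|z - z0| = r describes a circle centered at z0 with radius r
Here z0 = 10 and r = 38
Locus: Circle centered at (10, 0) with radius 38


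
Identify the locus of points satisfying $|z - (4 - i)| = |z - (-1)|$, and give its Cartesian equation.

|z - z1| = |z - z2| means z is equidistant from z1 and z2,
i.e. the perpendicular bisector of the segment from (4, -1) to (-1, 0) (midpoint (3/2, -1/2)).
With z = x + yi, square both sides:
(x - 4)^2 + (y - (-1))^2 = (x - (-1))^2 + (y - 0)^2
The x^2 and y^2 terms cancel: -10x + 2y = 1 - 17 = -16
Simplify: 5x - y = 8
Locus: Perpendicular bisector of the segment from (4, -1) to (-1, 0): the line 5x - y = 8


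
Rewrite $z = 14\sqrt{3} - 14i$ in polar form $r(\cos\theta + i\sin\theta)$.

r = |z| = sqrt(a^2 + b^2) = sqrt((14*sqrt(3))^2 + (-14)^2) = sqrt(588 + 196) = sqrt(784) = 28
θ = arctan(b/a) = arctan(-14/24.2487) (quadrant-adjusted) = 330°
z = 28(cos 330° + i sin 330°)


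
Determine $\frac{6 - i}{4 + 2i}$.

Multiply numerator and denominator by conjugate (4 - 2i):
= (6 - i)(4 - 2i) / (4^2 + 2^2)
= (22 - 16i) / 20
Divide through by 2: (11 - 8i) / 10
= 11/10 - (4/5)i


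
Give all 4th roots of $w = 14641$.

|w| = 14641, arg(w) = 0°
Root modulus = 14641^(1/4) = 11
Root arguments: θ_k = (0° + 360°k)/4 for k = 0, 1, ..., 3
Roots: 11, 11i, -11, -11i


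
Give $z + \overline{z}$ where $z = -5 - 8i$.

z + conjugate(z) = (a + bi) + (a - bi) = 2a
= 2 * (-5) = -10


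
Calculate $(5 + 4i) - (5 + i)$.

(5 - 5) + (4 - 1)i = 3i


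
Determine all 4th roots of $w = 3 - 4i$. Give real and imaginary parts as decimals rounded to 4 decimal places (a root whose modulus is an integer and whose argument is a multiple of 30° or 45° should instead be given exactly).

|w| = 5, arg(w) ≈ 306.869898°
Root modulus = 5^(1/4) ≈ 1.495349
Root arguments: θ_k = (arg(w) + 360°k)/4 for k = 0, 1, ..., 3
Compute each root as (root modulus)(cos θ_k + i sin θ_k) using full-precision intermediates, then round to 4 decimal places.
Roots: 0.3436 + 1.4553i, -1.4553 + 0.3436i, -0.3436 - 1.4553i, 1.4553 - 0.3436i


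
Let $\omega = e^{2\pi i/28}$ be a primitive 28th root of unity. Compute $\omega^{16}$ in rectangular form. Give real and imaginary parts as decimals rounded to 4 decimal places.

ω^16 = e^(2πi·16/28) = e^(i·8π/7)
= cos(8π/7) + i sin(8π/7)
= -0.9010 - 0.4339i


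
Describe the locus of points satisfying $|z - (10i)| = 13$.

|z - z0| = r describes a circle centered at z0 with radius r
Here z0 = 10i and r = 13
Locus: Circle centered at (0, 10) with radius 13


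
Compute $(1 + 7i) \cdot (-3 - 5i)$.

(a1*a2 - b1*b2) + (a1*b2 + b1*a2)i
= (-3 - (-35)) + (-5 + (-21))i
= 32 - 26i


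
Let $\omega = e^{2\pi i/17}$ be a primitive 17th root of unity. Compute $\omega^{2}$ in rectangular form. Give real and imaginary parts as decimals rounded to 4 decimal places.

ω^2 = e^(2πi·2/17) = e^(i·4π/17)
= cos(4π/17) + i sin(4π/17)
= 0.7390 + 0.6737i


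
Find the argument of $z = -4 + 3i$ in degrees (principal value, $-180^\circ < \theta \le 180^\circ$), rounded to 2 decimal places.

θ = arctan(b/a) = arctan(3/-4) (quadrant-adjusted) = 143.13°


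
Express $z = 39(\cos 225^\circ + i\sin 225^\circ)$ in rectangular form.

a = r cos θ = 39 * -sqrt(2)/2 = -39*sqrt(2)/2
b = r sin θ = 39 * -sqrt(2)/2 = -39*sqrt(2)/2
z = -39*sqrt(2)/2 - (39*sqrt(2)/2)i


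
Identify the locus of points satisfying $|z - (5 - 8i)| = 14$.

|z - z0| = r describes a circle centered at z0 with radius r
Here z0 = 5 - 8i and r = 14
Locus: Circle centered at (5, -8) with radius 14


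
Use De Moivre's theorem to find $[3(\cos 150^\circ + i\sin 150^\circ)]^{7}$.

By De Moivre: z^n = r^n(cos(nθ) + i sin(nθ))
= 3^7(cos(7*150°) + i sin(7*150°))
= 2187(cos 330° + i sin 330°)
= 2187*sqrt(3)/2 - (2187/2)i


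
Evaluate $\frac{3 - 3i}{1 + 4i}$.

Multiply numerator and denominator by conjugate (1 - 4i):
= (3 - 3i)(1 - 4i) / (1^2 + 4^2)
= (-9 - 15i) / 17
= -9/17 - (15/17)i


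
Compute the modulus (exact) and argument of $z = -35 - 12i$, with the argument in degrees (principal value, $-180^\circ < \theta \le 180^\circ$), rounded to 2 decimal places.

|z| = sqrt((-35)^2 + (-12)^2) = 37
arg(z) = arctan(b/a) = arctan(-12/-35) (quadrant-adjusted) = -161.08°


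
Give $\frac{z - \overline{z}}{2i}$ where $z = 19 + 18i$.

z - conjugate(z) = 2bi
(z - conjugate(z))/(2i) = 2bi/(2i) = b = 18


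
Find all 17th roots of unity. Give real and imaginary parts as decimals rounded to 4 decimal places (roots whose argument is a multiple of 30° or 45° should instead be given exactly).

ω_k = e^(2πik/17) = cos(2πk/17) + i sin(2πk/17) for k = 0, 1, ..., 16
Roots: 1, 0.9325 + 0.3612i, 0.7390 + 0.6737i, 0.4457 + 0.8952i, 0.0923 + 0.9957i, -0.2737 + 0.9618i, -0.6026 + 0.7980i, -0.8502 + 0.5264i, -0.9830 + 0.1837i, -0.9830 - 0.1837i, -0.8502 - 0.5264i, -0.6026 - 0.7980i, -0.2737 - 0.9618i, 0.0923 - 0.9957i, 0.4457 - 0.8952i, 0.7390 - 0.6737i, 0.9325 - 0.3612i


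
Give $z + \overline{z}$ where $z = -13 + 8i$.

z + conjugate(z) = (a + bi) + (a - bi) = 2a
= 2 * (-13) = -26


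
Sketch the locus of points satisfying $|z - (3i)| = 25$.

|z - z0| = r describes a circle centered at z0 with radius r
Here z0 = 3i and r = 25
Locus: Circle centered at (0, 3) with radius 25


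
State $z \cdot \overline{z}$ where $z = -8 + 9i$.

z * conjugate(z) = |z|^2 = a^2 + b^2
= (-8)^2 + 9^2 = 145


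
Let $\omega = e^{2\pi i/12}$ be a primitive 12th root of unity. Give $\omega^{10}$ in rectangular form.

ω^10 = e^(2πi·10/12) = e^(i·5π/3)
= cos(5π/3) + i sin(5π/3)
= 1/2 - (sqrt(3)/2)i


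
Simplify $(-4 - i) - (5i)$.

(-4 - 0) + (-1 - 5)i = -4 - 6i


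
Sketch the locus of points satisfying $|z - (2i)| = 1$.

|z - z0| = r describes a circle centered at z0 with radius r
Here z0 = 2i and r = 1
Locus: Circle centered at (0, 2) with radius 1


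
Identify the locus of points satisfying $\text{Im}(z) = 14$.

Im(z) = y where z = x + yi; the equation y = 14 is satisfied by all points with that y-coordinate
Locus: Horizontal line y = 14


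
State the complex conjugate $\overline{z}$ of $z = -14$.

If z = a + bi, then conjugate(z) = a - bi
conjugate(-14) = -14


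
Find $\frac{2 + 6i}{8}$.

Divisor is real, so divide each part by 8:
= 1/4 + (3/4)i


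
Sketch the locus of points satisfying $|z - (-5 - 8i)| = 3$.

|z - z0| = r describes a circle centered at z0 with radius r
Here z0 = -5 - 8i and r = 3
Locus: Circle centered at (-5, -8) with radius 3


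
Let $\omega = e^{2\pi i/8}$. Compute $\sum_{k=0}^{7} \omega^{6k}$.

Let ζ = ω^6 = e^(2πi·6/8). Since 8 ∤ 6, ζ ≠ 1.
Sum = Σ_{k=0}^{7} ζ^k = (ζ^8 - 1)/(ζ - 1) = (ω^{6·8} - 1)/(ζ - 1) = (1 - 1)/(ζ - 1) = 0


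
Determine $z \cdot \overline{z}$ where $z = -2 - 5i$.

z * conjugate(z) = |z|^2 = a^2 + b^2
= (-2)^2 + (-5)^2 = 29


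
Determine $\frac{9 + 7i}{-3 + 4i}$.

Multiply numerator and denominator by conjugate (-3 - 4i):
= (9 + 7i)(-3 - 4i) / ((-3)^2 + 4^2)
= (1 - 57i) / 25
= 1/25 - (57/25)i


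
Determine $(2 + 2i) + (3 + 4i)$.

(2 + 3) + (2 + 4)i = 5 + 6i


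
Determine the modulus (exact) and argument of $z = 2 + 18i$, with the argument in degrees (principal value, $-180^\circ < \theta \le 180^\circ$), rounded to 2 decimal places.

|z| = sqrt(2^2 + 18^2) = sqrt(328)
arg(z) = arctan(b/a) = arctan(18/2) (quadrant-adjusted) = 83.66°


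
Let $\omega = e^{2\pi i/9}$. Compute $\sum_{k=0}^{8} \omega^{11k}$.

Let ζ = ω^11 = e^(2πi·11/9). Since 9 ∤ 11, ζ ≠ 1.
Sum = Σ_{k=0}^{8} ζ^k = (ζ^9 - 1)/(ζ - 1) = (ω^{11·9} - 1)/(ζ - 1) = (1 - 1)/(ζ - 1) = 0


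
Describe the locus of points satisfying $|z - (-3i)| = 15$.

|z - z0| = r describes a circle centered at z0 with radius r
Here z0 = -3i and r = 15
Locus: Circle centered at (0, -3) with radius 15


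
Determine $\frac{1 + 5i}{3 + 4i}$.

Multiply numerator and denominator by conjugate (3 - 4i):
= (1 + 5i)(3 - 4i) / (3^2 + 4^2)
= (23 + 11i) / 25
= 23/25 + (11/25)i


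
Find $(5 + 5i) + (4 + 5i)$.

(5 + 4) + (5 + 5)i = 9 + 10i


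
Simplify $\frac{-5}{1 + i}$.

Multiply numerator and denominator by conjugate (1 - i):
= (-5)(1 - i) / (1^2 + 1^2)
= (-5 + 5i) / 2
= -5/2 + (5/2)i


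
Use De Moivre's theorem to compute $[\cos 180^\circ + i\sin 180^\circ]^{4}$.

By De Moivre: z^n = r^n(cos(nθ) + i sin(nθ))
= 1^4(cos(4*180°) + i sin(4*180°))
= 1(cos 0° + i sin 0°)
= 1


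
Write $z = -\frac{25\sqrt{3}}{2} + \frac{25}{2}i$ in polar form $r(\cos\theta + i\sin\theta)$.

r = |z| = sqrt(a^2 + b^2) = sqrt((-25*sqrt(3)/2)^2 + (25/2)^2) = sqrt(1875/4 + 625/4) = sqrt(625) = 25
θ = arctan(b/a) = arctan(12.5/-21.6506) (quadrant-adjusted) = 150°
z = 25(cos 150° + i sin 150°)


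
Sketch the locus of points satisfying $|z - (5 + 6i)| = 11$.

|z - z0| = r describes a circle centered at z0 with radius r
Here z0 = 5 + 6i and r = 11
Locus: Circle centered at (5, 6) with radius 11


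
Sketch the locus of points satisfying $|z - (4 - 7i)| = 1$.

|z - z0| = r describes a circle centered at z0 with radius r
Here z0 = 4 - 7i and r = 1
Locus: Circle centered at (4, -7) with radius 1


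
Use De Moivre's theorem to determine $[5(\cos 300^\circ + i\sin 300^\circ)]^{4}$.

By De Moivre: z^n = r^n(cos(nθ) + i sin(nθ))
= 5^4(cos(4*300°) + i sin(4*300°))
= 625(cos 120° + i sin 120°)
= -625/2 + (625*sqrt(3)/2)i


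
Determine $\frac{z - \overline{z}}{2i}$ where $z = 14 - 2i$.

z - conjugate(z) = 2bi
(z - conjugate(z))/(2i) = 2bi/(2i) = b = -2


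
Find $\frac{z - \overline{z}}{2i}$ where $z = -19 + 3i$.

z - conjugate(z) = 2bi
(z - conjugate(z))/(2i) = 2bi/(2i) = b = 3


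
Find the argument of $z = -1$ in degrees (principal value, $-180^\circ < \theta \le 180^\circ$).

b = 0 and a < 0, so z lies on the negative real axis: θ = 180°


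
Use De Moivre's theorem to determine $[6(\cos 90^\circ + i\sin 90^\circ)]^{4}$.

By De Moivre: z^n = r^n(cos(nθ) + i sin(nθ))
= 6^4(cos(4*90°) + i sin(4*90°))
= 1296(cos 0° + i sin 0°)
= 1296


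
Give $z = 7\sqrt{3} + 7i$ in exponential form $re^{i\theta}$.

r = |z| = sqrt((7*sqrt(3))^2 + (7)^2) = sqrt(147 + 49) = sqrt(196) = 14
θ = arctan(b/a) = arctan(7/12.1244) (quadrant-adjusted) = 30° = π/6
z = 14e^(i*π/6)


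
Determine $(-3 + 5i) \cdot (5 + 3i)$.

(a1*a2 - b1*b2) + (a1*b2 + b1*a2)i
= (-15 - 15) + (-9 + 25)i
= -30 + 16i


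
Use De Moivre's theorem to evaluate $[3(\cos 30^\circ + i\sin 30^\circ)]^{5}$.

By De Moivre: z^n = r^n(cos(nθ) + i sin(nθ))
= 3^5(cos(5*30°) + i sin(5*30°))
= 243(cos 150° + i sin 150°)
= -243*sqrt(3)/2 + (243/2)i


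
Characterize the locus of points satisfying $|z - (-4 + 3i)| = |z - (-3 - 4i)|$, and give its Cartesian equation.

|z - z1| = |z - z2| means z is equidistant from z1 and z2,
i.e. the perpendicular bisector of the segment from (-4, 3) to (-3, -4) (midpoint (-7/2, -1/2)).
With z = x + yi, square both sides:
(x - (-4))^2 + (y - 3)^2 = (x - (-3))^2 + (y - (-4))^2
The x^2 and y^2 terms cancel: 2x + (-14)y = 25 - 25 = 0
Simplify: x - 7y = 0
Locus: Perpendicular bisector of the segment from (-4, 3) to (-3, -4): the line x - 7y = 0


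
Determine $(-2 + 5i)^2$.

(a + bi)^2 = a^2 - b^2 + 2abi
= (-2)^2 - 5^2 + 2*(-2)*5i
= -21 - 20i


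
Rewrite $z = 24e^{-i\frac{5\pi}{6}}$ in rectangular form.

a = r cos θ = 24 * -sqrt(3)/2 = -12*sqrt(3)
b = r sin θ = 24 * -1/2 = -12
z = -12*sqrt(3) - 12i


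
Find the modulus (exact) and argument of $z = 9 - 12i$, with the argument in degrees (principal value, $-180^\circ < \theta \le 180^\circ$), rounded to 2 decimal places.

|z| = sqrt(9^2 + (-12)^2) = 15
arg(z) = arctan(b/a) = arctan(-12/9) (quadrant-adjusted) = -53.13°


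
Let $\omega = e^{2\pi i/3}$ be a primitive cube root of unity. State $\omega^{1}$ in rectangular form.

ω^1 = e^(2πi·1/3) = e^(i·2π/3)
= cos(2π/3) + i sin(2π/3)
= -1/2 + (sqrt(3)/2)i


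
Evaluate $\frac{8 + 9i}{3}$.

Divisor is real, so divide each part by 3:
= 8/3 + 3i


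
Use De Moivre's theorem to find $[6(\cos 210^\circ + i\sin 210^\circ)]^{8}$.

By De Moivre: z^n = r^n(cos(nθ) + i sin(nθ))
= 6^8(cos(8*210°) + i sin(8*210°))
= 1679616(cos 240° + i sin 240°)
= -839808 - 839808*sqrt(3)i


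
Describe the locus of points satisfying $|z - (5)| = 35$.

|z - z0| = r describes a circle centered at z0 with radius r
Here z0 = 5 and r = 35
Locus: Circle centered at (5, 0) with radius 35


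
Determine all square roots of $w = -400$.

|w| = 400, arg(w) = 180°
Root modulus = 400^(1/2) = 20
Root arguments: θ_k = (180° + 360°k)/2 for k = 0, 1, ..., 1
Roots: 20i, -20i


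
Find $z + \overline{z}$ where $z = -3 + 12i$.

z + conjugate(z) = (a + bi) + (a - bi) = 2a
= 2 * (-3) = -6


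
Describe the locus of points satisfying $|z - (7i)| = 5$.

|z - z0| = r describes a circle centered at z0 with radius r
Here z0 = 7i and r = 5
Locus: Circle centered at (0, 7) with radius 5


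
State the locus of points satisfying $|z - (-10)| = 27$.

|z - z0| = r describes a circle centered at z0 with radius r
Here z0 = -10 and r = 27
Locus: Circle centered at (-10, 0) with radius 27


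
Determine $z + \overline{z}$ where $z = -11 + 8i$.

z + conjugate(z) = (a + bi) + (a - bi) = 2a
= 2 * (-11) = -22


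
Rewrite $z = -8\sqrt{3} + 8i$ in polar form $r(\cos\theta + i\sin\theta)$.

r = |z| = sqrt(a^2 + b^2) = sqrt((-8*sqrt(3))^2 + (8)^2) = sqrt(192 + 64) = sqrt(256) = 16
θ = arctan(b/a) = arctan(8/-13.8564) (quadrant-adjusted) = 150°
z = 16(cos 150° + i sin 150°)


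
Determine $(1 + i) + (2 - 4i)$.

(1 + 2) + (1 + (-4))i = 3 - 3i


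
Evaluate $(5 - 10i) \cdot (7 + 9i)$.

(a1*a2 - b1*b2) + (a1*b2 + b1*a2)i
= (35 - (-90)) + (45 + (-70))i
= 125 - 25i


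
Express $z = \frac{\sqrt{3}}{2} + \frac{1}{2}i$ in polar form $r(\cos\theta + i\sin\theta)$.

r = |z| = sqrt(a^2 + b^2) = sqrt((sqrt(3)/2)^2 + (1/2)^2) = sqrt(3/4 + 1/4) = sqrt(1) = 1
θ = arctan(b/a) = arctan(0.5/0.866) (quadrant-adjusted) = 30°
z = 1(cos 30° + i sin 30°)


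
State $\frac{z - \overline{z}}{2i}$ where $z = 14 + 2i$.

z - conjugate(z) = 2bi
(z - conjugate(z))/(2i) = 2bi/(2i) = b = 2


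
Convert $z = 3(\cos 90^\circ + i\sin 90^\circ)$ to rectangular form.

a = r cos θ = 3 * 0 = 0
b = r sin θ = 3 * 1 = 3
z = 3i


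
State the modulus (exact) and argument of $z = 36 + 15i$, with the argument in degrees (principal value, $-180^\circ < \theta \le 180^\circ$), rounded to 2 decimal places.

|z| = sqrt(36^2 + 15^2) = 39
arg(z) = arctan(b/a) = arctan(15/36) (quadrant-adjusted) = 22.62°


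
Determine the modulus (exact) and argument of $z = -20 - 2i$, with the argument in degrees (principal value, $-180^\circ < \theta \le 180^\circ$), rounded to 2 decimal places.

|z| = sqrt((-20)^2 + (-2)^2) = sqrt(404)
arg(z) = arctan(b/a) = arctan(-2/-20) (quadrant-adjusted) = -174.29°


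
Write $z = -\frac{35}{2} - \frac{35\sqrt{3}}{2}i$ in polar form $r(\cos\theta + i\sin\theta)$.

r = |z| = sqrt(a^2 + b^2) = sqrt((-35/2)^2 + (-35*sqrt(3)/2)^2) = sqrt(1225/4 + 3675/4) = sqrt(1225) = 35
θ = arctan(b/a) = arctan(-30.3109/-17.5) (quadrant-adjusted) = 240°
z = 35(cos 240° + i sin 240°)


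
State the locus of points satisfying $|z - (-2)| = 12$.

|z - z0| = r describes a circle centered at z0 with radius r
Here z0 = -2 and r = 12
Locus: Circle centered at (-2, 0) with radius 12


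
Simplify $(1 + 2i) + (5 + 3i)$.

(1 + 5) + (2 + 3)i = 6 + 5i


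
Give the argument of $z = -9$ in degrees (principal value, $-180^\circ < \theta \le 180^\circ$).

b = 0 and a < 0, so z lies on the negative real axis: θ = 180°


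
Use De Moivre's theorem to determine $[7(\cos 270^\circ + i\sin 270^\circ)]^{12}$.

By De Moivre: z^n = r^n(cos(nθ) + i sin(nθ))
= 7^12(cos(12*270°) + i sin(12*270°))
= 13841287201(cos 0° + i sin 0°)
= 13841287201


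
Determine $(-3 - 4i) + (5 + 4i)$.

(-3 + 5) + (-4 + 4)i = 2


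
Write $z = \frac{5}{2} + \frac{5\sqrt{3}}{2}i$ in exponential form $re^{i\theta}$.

r = |z| = sqrt((5/2)^2 + (5*sqrt(3)/2)^2) = sqrt(25/4 + 75/4) = sqrt(25) = 5
θ = arctan(b/a) = arctan(4.3301/2.5) (quadrant-adjusted) = 60° = π/3
z = 5e^(i*π/3)


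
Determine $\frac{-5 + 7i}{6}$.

Divisor is real, so divide each part by 6:
= -5/6 + (7/6)i


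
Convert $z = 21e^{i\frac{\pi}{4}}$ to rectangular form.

a = r cos θ = 21 * sqrt(2)/2 = 21*sqrt(2)/2
b = r sin θ = 21 * sqrt(2)/2 = 21*sqrt(2)/2
z = 21*sqrt(2)/2 + (21*sqrt(2)/2)i


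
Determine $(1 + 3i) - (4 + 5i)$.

(1 - 4) + (3 - 5)i = -3 - 2i


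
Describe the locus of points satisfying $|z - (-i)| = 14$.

|z - z0| = r describes a circle centered at z0 with radius r
Here z0 = -i and r = 14
Locus: Circle centered at (0, -1) with radius 14


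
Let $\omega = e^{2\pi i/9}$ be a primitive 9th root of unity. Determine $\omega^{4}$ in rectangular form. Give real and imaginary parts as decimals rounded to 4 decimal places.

ω^4 = e^(2πi·4/9) = e^(i·8π/9)
= cos(8π/9) + i sin(8π/9)
= -0.9397 + 0.3420i


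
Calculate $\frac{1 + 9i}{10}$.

Divisor is real, so divide each part by 10:
= 1/10 + (9/10)i


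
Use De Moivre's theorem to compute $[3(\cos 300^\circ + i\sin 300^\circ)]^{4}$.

By De Moivre: z^n = r^n(cos(nθ) + i sin(nθ))
= 3^4(cos(4*300°) + i sin(4*300°))
= 81(cos 120° + i sin 120°)
= -81/2 + (81*sqrt(3)/2)i


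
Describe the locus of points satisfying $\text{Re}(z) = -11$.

Re(z) = x where z = x + yi; the equation x = -11 is satisfied by all points with that x-coordinate
Locus: Vertical line x = -11


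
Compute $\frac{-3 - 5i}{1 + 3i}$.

Multiply numerator and denominator by conjugate (1 - 3i):
= (-3 - 5i)(1 - 3i) / (1^2 + 3^2)
= (-18 + 4i) / 10
Divide through by 2: (-9 + 2i) / 5
= -9/5 + (2/5)i


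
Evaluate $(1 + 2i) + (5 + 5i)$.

(1 + 5) + (2 + 5)i = 6 + 7i


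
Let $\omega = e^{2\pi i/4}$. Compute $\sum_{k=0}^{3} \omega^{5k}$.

Let ζ = ω^5 = e^(2πi·5/4). Since 4 ∤ 5, ζ ≠ 1.
Sum = Σ_{k=0}^{3} ζ^k = (ζ^4 - 1)/(ζ - 1) = (ω^{5·4} - 1)/(ζ - 1) = (1 - 1)/(ζ - 1) = 0


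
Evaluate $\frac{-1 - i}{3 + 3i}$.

Multiply numerator and denominator by conjugate (3 - 3i):
= (-1 - i)(3 - 3i) / (3^2 + 3^2)
= (-6) / 18
Divide through by 6: (-1) / 3
= -1/3


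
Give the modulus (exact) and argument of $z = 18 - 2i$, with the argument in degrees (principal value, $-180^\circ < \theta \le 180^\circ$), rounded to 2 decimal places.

|z| = sqrt(18^2 + (-2)^2) = sqrt(328)
arg(z) = arctan(b/a) = arctan(-2/18) (quadrant-adjusted) = -6.34°


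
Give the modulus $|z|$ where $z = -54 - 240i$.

|z| = sqrt(a^2 + b^2) = sqrt((-54)^2 + (-240)^2) = sqrt(60516) = 246


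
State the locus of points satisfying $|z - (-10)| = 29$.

|z - z0| = r describes a circle centered at z0 with radius r
Here z0 = -10 and r = 29
Locus: Circle centered at (-10, 0) with radius 29


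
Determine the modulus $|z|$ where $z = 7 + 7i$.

|z| = sqrt(a^2 + b^2) = sqrt(7^2 + 7^2) = sqrt(98) = sqrt(98)


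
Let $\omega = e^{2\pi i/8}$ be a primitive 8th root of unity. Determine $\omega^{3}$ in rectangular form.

ω^3 = e^(2πi·3/8) = e^(i·3π/4)
= cos(3π/4) + i sin(3π/4)
= -sqrt(2)/2 + (sqrt(2)/2)i


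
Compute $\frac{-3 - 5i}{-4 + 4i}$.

Multiply numerator and denominator by conjugate (-4 - 4i):
= (-3 - 5i)(-4 - 4i) / ((-4)^2 + 4^2)
= (-8 + 32i) / 32
Divide through by 8: (-1 + 4i) / 4
= -1/4 + i


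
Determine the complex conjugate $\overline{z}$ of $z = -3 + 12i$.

If z = a + bi, then conjugate(z) = a - bi
conjugate(-3 + 12i) = -3 - 12i


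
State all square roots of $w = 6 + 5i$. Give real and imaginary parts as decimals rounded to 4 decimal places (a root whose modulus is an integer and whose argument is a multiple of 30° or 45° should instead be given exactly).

|w| = sqrt(61) ≈ 7.810250, arg(w) ≈ 39.805571°
Root modulus = sqrt(61)^(1/2) ≈ 2.794682
Root arguments: θ_k = (arg(w) + 360°k)/2 for k = 0, 1, ..., 1
Compute each root as (root modulus)(cos θ_k + i sin θ_k) using full-precision intermediates, then round to 4 decimal places.
Roots: 2.6278 + 0.9514i, -2.6278 - 0.9514i


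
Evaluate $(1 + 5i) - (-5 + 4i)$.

(1 - (-5)) + (5 - 4)i = 6 + i


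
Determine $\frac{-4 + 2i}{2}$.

Divisor is real, so divide each part by 2:
= -2 + i


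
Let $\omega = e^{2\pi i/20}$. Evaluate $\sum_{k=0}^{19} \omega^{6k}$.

Let ζ = ω^6 = e^(2πi·6/20). Since 20 ∤ 6, ζ ≠ 1.
Sum = Σ_{k=0}^{19} ζ^k = (ζ^20 - 1)/(ζ - 1) = (ω^{6·20} - 1)/(ζ - 1) = (1 - 1)/(ζ - 1) = 0


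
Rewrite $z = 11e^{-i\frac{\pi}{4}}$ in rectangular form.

a = r cos θ = 11 * sqrt(2)/2 = 11*sqrt(2)/2
b = r sin θ = 11 * -sqrt(2)/2 = -11*sqrt(2)/2
z = 11*sqrt(2)/2 - (11*sqrt(2)/2)i


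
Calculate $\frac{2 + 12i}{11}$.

Divisor is real, so divide each part by 11:
= 2/11 + (12/11)i


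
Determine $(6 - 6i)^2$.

(a + bi)^2 = a^2 - b^2 + 2abi
= 6^2 - (-6)^2 + 2*6*(-6)i
= -72i


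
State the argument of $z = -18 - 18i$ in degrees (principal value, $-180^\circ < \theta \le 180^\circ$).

θ = arctan(b/a) = arctan(-18/-18) (quadrant-adjusted) = -135°


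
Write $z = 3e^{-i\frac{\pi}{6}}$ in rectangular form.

a = r cos θ = 3 * sqrt(3)/2 = 3*sqrt(3)/2
b = r sin θ = 3 * -1/2 = -3/2
z = 3*sqrt(3)/2 - (3/2)i


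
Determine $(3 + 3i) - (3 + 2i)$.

(3 - 3) + (3 - 2)i = i


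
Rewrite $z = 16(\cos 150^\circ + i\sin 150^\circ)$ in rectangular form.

a = r cos θ = 16 * -sqrt(3)/2 = -8*sqrt(3)
b = r sin θ = 16 * 1/2 = 8
z = -8*sqrt(3) + 8i


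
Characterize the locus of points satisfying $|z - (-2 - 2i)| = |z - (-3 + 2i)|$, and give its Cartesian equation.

|z - z1| = |z - z2| means z is equidistant from z1 and z2,
i.e. the perpendicular bisector of the segment from (-2, -2) to (-3, 2) (midpoint (-5/2, 0)).
With z = x + yi, square both sides:
(x - (-2))^2 + (y - (-2))^2 = (x - (-3))^2 + (y - 2)^2
The x^2 and y^2 terms cancel: -2x + 8y = 13 - 8 = 5
Simplify: 2x - 8y = -5
Locus: Perpendicular bisector of the segment from (-2, -2) to (-3, 2): the line 2x - 8y = -5


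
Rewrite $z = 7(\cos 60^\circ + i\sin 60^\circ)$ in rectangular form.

a = r cos θ = 7 * 1/2 = 7/2
b = r sin θ = 7 * sqrt(3)/2 = 7*sqrt(3)/2
z = 7/2 + (7*sqrt(3)/2)i


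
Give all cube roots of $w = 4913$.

|w| = 4913, arg(w) = 0°
Root modulus = 4913^(1/3) = 17
Root arguments: θ_k = (0° + 360°k)/3 for k = 0, 1, ..., 2
Roots: 17, -17/2 + (17*sqrt(3)/2)i, -17/2 - (17*sqrt(3)/2)i


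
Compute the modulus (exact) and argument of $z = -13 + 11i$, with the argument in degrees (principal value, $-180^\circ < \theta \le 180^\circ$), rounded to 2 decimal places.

|z| = sqrt((-13)^2 + 11^2) = sqrt(290)
arg(z) = arctan(b/a) = arctan(11/-13) (quadrant-adjusted) = 139.76°


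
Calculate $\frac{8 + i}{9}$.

Divisor is real, so divide each part by 9:
= 8/9 + (1/9)i


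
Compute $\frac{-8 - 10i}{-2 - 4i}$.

Multiply numerator and denominator by conjugate (-2 + 4i):
= (-8 - 10i)(-2 + 4i) / ((-2)^2 + (-4)^2)
= (56 - 12i) / 20
Divide through by 4: (14 - 3i) / 5
= 14/5 - (3/5)i


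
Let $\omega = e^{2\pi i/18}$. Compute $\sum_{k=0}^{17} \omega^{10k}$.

Let ζ = ω^10 = e^(2πi·10/18). Since 18 ∤ 10, ζ ≠ 1.
Sum = Σ_{k=0}^{17} ζ^k = (ζ^18 - 1)/(ζ - 1) = (ω^{10·18} - 1)/(ζ - 1) = (1 - 1)/(ζ - 1) = 0


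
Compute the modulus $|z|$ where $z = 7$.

|z| = sqrt(a^2 + b^2) = sqrt(7^2 + 0^2) = sqrt(49) = 7


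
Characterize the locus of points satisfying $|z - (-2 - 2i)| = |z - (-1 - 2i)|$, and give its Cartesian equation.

|z - z1| = |z - z2| means z is equidistant from z1 and z2,
i.e. the perpendicular bisector of the segment from (-2, -2) to (-1, -2) (midpoint (-3/2, -2)).
With z = x + yi, square both sides:
(x - (-2))^2 + (y - (-2))^2 = (x - (-1))^2 + (y - (-2))^2
The x^2 and y^2 terms cancel: 2x + 0y = 5 - 8 = -3
Simplify: x = -3/2
Locus: Perpendicular bisector of the segment from (-2, -2) to (-1, -2): the line x = -3/2


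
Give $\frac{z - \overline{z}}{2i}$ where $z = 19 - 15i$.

z - conjugate(z) = 2bi
(z - conjugate(z))/(2i) = 2bi/(2i) = b = -15


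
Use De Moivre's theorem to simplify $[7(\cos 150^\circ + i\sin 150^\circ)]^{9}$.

By De Moivre: z^n = r^n(cos(nθ) + i sin(nθ))
= 7^9(cos(9*150°) + i sin(9*150°))
= 40353607(cos 270° + i sin 270°)
= -40353607i


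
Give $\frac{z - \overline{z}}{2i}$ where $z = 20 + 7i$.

z - conjugate(z) = 2bi
(z - conjugate(z))/(2i) = 2bi/(2i) = b = 7


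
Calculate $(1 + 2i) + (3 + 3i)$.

(1 + 3) + (2 + 3)i = 4 + 5i


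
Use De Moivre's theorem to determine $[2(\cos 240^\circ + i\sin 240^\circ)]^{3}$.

By De Moivre: z^n = r^n(cos(nθ) + i sin(nθ))
= 2^3(cos(3*240°) + i sin(3*240°))
= 8(cos 0° + i sin 0°)
= 8


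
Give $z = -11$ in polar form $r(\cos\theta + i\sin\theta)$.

r = |z| = sqrt(a^2 + b^2) = sqrt((-11)^2 + (0)^2) = sqrt(121 + 0) = sqrt(121) = 11
b = 0 and a < 0, so z lies on the negative real axis: θ = 180°
z = 11(cos 180° + i sin 180°)


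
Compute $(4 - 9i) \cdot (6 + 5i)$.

(a1*a2 - b1*b2) + (a1*b2 + b1*a2)i
= (24 - (-45)) + (20 + (-54))i
= 69 - 34i


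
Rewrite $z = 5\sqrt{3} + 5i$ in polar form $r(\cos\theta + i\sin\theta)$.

r = |z| = sqrt(a^2 + b^2) = sqrt((5*sqrt(3))^2 + (5)^2) = sqrt(75 + 25) = sqrt(100) = 10
θ = arctan(b/a) = arctan(5/8.6603) (quadrant-adjusted) = 30°
z = 10(cos 30° + i sin 30°)


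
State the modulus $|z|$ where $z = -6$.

|z| = sqrt(a^2 + b^2) = sqrt((-6)^2 + 0^2) = sqrt(36) = 6


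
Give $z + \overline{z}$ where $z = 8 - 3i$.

z + conjugate(z) = (a + bi) + (a - bi) = 2a
= 2 * 8 = 16


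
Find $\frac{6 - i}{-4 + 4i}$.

Multiply numerator and denominator by conjugate (-4 - 4i):
= (6 - i)(-4 - 4i) / ((-4)^2 + 4^2)
= (-28 - 20i) / 32
Divide through by 4: (-7 - 5i) / 8
= -7/8 - (5/8)i


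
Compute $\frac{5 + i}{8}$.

Divisor is real, so divide each part by 8:
= 5/8 + (1/8)i


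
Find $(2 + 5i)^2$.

(a + bi)^2 = a^2 - b^2 + 2abi
= 2^2 - 5^2 + 2*2*5i
= -21 + 20i


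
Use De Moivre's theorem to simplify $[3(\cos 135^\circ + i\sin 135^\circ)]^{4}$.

By De Moivre: z^n = r^n(cos(nθ) + i sin(nθ))
= 3^4(cos(4*135°) + i sin(4*135°))
= 81(cos 180° + i sin 180°)
= -81


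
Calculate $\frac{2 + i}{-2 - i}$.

Multiply numerator and denominator by conjugate (-2 + i):
= (2 + i)(-2 + i) / ((-2)^2 + (-1)^2)
= (-5) / 5
= -1


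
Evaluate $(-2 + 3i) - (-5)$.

(-2 - (-5)) + (3 - 0)i = 3 + 3i


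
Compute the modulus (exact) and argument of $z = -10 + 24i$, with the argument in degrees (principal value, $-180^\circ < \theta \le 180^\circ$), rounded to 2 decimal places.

|z| = sqrt((-10)^2 + 24^2) = 26
arg(z) = arctan(b/a) = arctan(24/-10) (quadrant-adjusted) = 112.62°


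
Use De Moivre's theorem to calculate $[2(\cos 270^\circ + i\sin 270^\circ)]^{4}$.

By De Moivre: z^n = r^n(cos(nθ) + i sin(nθ))
= 2^4(cos(4*270°) + i sin(4*270°))
= 16(cos 0° + i sin 0°)
= 16


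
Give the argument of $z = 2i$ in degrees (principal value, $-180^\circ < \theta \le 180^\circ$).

a = 0 and b > 0, so z lies on the positive imaginary axis: θ = 90°


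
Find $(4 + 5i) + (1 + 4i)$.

(4 + 1) + (5 + 4)i = 5 + 9i


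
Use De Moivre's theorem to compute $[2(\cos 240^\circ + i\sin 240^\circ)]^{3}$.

By De Moivre: z^n = r^n(cos(nθ) + i sin(nθ))
= 2^3(cos(3*240°) + i sin(3*240°))
= 8(cos 0° + i sin 0°)
= 8


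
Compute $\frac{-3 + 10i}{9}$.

Divisor is real, so divide each part by 9:
= -1/3 + (10/9)i


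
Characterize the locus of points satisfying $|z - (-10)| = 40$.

|z - z0| = r describes a circle centered at z0 with radius r
Here z0 = -10 and r = 40
Locus: Circle centered at (-10, 0) with radius 40


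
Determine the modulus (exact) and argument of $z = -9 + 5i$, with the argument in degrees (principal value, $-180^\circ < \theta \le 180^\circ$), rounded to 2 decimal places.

|z| = sqrt((-9)^2 + 5^2) = sqrt(106)
arg(z) = arctan(b/a) = arctan(5/-9) (quadrant-adjusted) = 150.95°


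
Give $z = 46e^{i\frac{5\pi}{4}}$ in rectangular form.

a = r cos θ = 46 * -sqrt(2)/2 = -23*sqrt(2)
b = r sin θ = 46 * -sqrt(2)/2 = -23*sqrt(2)
z = -23*sqrt(2) - 23*sqrt(2)i


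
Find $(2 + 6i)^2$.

(a + bi)^2 = a^2 - b^2 + 2abi
= 2^2 - 6^2 + 2*2*6i
= -32 + 24i


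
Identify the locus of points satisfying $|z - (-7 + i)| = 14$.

|z - z0| = r describes a circle centered at z0 with radius r
Here z0 = -7 + i and r = 14
Locus: Circle centered at (-7, 1) with radius 14


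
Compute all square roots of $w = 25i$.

|w| = 25, arg(w) = 90°
Root modulus = 25^(1/2) = 5
Root arguments: θ_k = (90° + 360°k)/2 for k = 0, 1, ..., 1
Roots: 5*sqrt(2)/2 + (5*sqrt(2)/2)i, -5*sqrt(2)/2 - (5*sqrt(2)/2)i


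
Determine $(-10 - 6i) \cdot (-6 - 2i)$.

(a1*a2 - b1*b2) + (a1*b2 + b1*a2)i
= (60 - 12) + (20 + 36)i
= 48 + 56i


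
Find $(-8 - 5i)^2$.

(a + bi)^2 = a^2 - b^2 + 2abi
= (-8)^2 - (-5)^2 + 2*(-8)*(-5)i
= 39 + 80i


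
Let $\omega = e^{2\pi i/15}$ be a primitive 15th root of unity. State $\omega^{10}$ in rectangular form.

ω^10 = e^(2πi·10/15) = e^(i·4π/3)
= cos(4π/3) + i sin(4π/3)
= -1/2 - (sqrt(3)/2)i


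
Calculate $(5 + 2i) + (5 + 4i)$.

(5 + 5) + (2 + 4)i = 10 + 6i


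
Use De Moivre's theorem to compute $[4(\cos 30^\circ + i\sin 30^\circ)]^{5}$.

By De Moivre: z^n = r^n(cos(nθ) + i sin(nθ))
= 4^5(cos(5*30°) + i sin(5*30°))
= 1024(cos 150° + i sin 150°)
= -512*sqrt(3) + 512i


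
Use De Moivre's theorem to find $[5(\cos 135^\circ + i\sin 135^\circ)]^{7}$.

By De Moivre: z^n = r^n(cos(nθ) + i sin(nθ))
= 5^7(cos(7*135°) + i sin(7*135°))
= 78125(cos 225° + i sin 225°)
= -78125*sqrt(2)/2 - (78125*sqrt(2)/2)i


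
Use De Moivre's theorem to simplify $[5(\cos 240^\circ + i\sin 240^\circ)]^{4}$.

By De Moivre: z^n = r^n(cos(nθ) + i sin(nθ))
= 5^4(cos(4*240°) + i sin(4*240°))
= 625(cos 240° + i sin 240°)
= -625/2 - (625*sqrt(3)/2)i


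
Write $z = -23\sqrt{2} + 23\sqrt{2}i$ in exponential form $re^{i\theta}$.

r = |z| = sqrt((-23*sqrt(2))^2 + (23*sqrt(2))^2) = sqrt(1058 + 1058) = sqrt(2116) = 46
θ = arctan(b/a) = arctan(32.5269/-32.5269) (quadrant-adjusted) = 135° = 3π/4
z = 46e^(i*3π/4)


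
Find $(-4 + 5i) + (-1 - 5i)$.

(-4 + (-1)) + (5 + (-5))i = -5


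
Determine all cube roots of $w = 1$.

|w| = 1, arg(w) = 0°
Root modulus = 1^(1/3) = 1
Root arguments: θ_k = (0° + 360°k)/3 for k = 0, 1, ..., 2
Roots: 1, -1/2 + (sqrt(3)/2)i, -1/2 - (sqrt(3)/2)i


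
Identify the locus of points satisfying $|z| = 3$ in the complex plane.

|z| = 3 means sqrt(x^2 + y^2) = 3
This is a circle of radius 3 centered at the origin


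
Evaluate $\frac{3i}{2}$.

Divisor is real, so divide each part by 2:
= 0 + (3/2)i


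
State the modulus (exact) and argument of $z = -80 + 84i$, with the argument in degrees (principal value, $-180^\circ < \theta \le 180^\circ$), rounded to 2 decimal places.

|z| = sqrt((-80)^2 + 84^2) = 116
arg(z) = arctan(b/a) = arctan(84/-80) (quadrant-adjusted) = 133.60°


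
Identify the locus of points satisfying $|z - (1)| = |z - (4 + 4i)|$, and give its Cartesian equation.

|z - z1| = |z - z2| means z is equidistant from z1 and z2,
i.e. the perpendicular bisector of the segment from (1, 0) to (4, 4) (midpoint (5/2, 2)).
With z = x + yi, square both sides:
(x - 1)^2 + (y - 0)^2 = (x - 4)^2 + (y - 4)^2
The x^2 and y^2 terms cancel: 6x + 8y = 32 - 1 = 31
Simplify: 6x + 8y = 31
Locus: Perpendicular bisector of the segment from (1, 0) to (4, 4): the line 6x + 8y = 31


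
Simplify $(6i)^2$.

(a + bi)^2 = a^2 - b^2 + 2abi
= 0^2 - 6^2 + 2*0*6i
= -36


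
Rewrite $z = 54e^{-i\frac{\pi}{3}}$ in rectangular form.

a = r cos θ = 54 * 1/2 = 27
b = r sin θ = 54 * -sqrt(3)/2 = -27*sqrt(3)
z = 27 - 27*sqrt(3)i


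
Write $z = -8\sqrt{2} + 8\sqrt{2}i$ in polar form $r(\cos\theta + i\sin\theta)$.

r = |z| = sqrt(a^2 + b^2) = sqrt((-8*sqrt(2))^2 + (8*sqrt(2))^2) = sqrt(128 + 128) = sqrt(256) = 16
θ = arctan(b/a) = arctan(11.3137/-11.3137) (quadrant-adjusted) = 135°
z = 16(cos 135° + i sin 135°)


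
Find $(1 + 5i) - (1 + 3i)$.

(1 - 1) + (5 - 3)i = 2i


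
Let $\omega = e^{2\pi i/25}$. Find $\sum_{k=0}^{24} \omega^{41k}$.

Let ζ = ω^41 = e^(2πi·41/25). Since 25 ∤ 41, ζ ≠ 1.
Sum = Σ_{k=0}^{24} ζ^k = (ζ^25 - 1)/(ζ - 1) = (ω^{41·25} - 1)/(ζ - 1) = (1 - 1)/(ζ - 1) = 0


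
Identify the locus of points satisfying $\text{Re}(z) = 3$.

Re(z) = x where z = x + yi; the equation x = 3 is satisfied by all points with that x-coordinate
Locus: Vertical line x = 3


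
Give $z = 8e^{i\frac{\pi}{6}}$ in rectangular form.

a = r cos θ = 8 * sqrt(3)/2 = 4*sqrt(3)
b = r sin θ = 8 * 1/2 = 4
z = 4*sqrt(3) + 4i


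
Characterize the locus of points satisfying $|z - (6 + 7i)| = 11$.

|z - z0| = r describes a circle centered at z0 with radius r
Here z0 = 6 + 7i and r = 11
Locus: Circle centered at (6, 7) with radius 11


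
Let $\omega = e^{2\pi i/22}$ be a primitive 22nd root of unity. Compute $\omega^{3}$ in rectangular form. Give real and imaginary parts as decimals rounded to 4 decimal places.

ω^3 = e^(2πi·3/22) = e^(i·3π/11)
= cos(3π/11) + i sin(3π/11)
= 0.6549 + 0.7557i


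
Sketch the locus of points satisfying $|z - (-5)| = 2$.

|z - z0| = r describes a circle centered at z0 with radius r
Here z0 = -5 and r = 2
Locus: Circle centered at (-5, 0) with radius 2


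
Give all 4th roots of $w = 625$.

|w| = 625, arg(w) = 0°
Root modulus = 625^(1/4) = 5
Root arguments: θ_k = (0° + 360°k)/4 for k = 0, 1, ..., 3
Roots: 5, 5i, -5, -5i


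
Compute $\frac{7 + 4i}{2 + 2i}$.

Multiply numerator and denominator by conjugate (2 - 2i):
= (7 + 4i)(2 - 2i) / (2^2 + 2^2)
= (22 - 6i) / 8
Divide through by 2: (11 - 3i) / 4
= 11/4 - (3/4)i


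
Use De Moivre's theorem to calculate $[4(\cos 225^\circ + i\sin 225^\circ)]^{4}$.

By De Moivre: z^n = r^n(cos(nθ) + i sin(nθ))
= 4^4(cos(4*225°) + i sin(4*225°))
= 256(cos 180° + i sin 180°)
= -256


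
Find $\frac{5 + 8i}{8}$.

Divisor is real, so divide each part by 8:
= 5/8 + i


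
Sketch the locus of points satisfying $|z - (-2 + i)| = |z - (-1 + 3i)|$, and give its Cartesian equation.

|z - z1| = |z - z2| means z is equidistant from z1 and z2,
i.e. the perpendicular bisector of the segment from (-2, 1) to (-1, 3) (midpoint (-3/2, 2)).
With z = x + yi, square both sides:
(x - (-2))^2 + (y - 1)^2 = (x - (-1))^2 + (y - 3)^2
The x^2 and y^2 terms cancel: 2x + 4y = 10 - 5 = 5
Simplify: 2x + 4y = 5
Locus: Perpendicular bisector of the segment from (-2, 1) to (-1, 3): the line 2x + 4y = 5


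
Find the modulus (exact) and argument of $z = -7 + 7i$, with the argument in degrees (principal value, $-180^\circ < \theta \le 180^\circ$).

|z| = sqrt((-7)^2 + 7^2) = sqrt(98)
arg(z) = arctan(b/a) = arctan(7/-7) (quadrant-adjusted) = 135°


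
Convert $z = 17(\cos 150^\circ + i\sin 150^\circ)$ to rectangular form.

a = r cos θ = 17 * -sqrt(3)/2 = -17*sqrt(3)/2
b = r sin θ = 17 * 1/2 = 17/2
z = -17*sqrt(3)/2 + (17/2)i


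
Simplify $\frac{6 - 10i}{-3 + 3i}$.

Multiply numerator and denominator by conjugate (-3 - 3i):
= (6 - 10i)(-3 - 3i) / ((-3)^2 + 3^2)
= (-48 + 12i) / 18
Divide through by 6: (-8 + 2i) / 3
= -8/3 + (2/3)i


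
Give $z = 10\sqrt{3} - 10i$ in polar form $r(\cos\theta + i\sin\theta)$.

r = |z| = sqrt(a^2 + b^2) = sqrt((10*sqrt(3))^2 + (-10)^2) = sqrt(300 + 100) = sqrt(400) = 20
θ = arctan(b/a) = arctan(-10/17.3205) (quadrant-adjusted) = 330°
z = 20(cos 330° + i sin 330°)


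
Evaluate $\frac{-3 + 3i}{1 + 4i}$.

Multiply numerator and denominator by conjugate (1 - 4i):
= (-3 + 3i)(1 - 4i) / (1^2 + 4^2)
= (9 + 15i) / 17
= 9/17 + (15/17)i


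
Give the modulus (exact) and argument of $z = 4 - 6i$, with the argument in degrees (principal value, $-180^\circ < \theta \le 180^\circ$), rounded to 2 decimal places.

|z| = sqrt(4^2 + (-6)^2) = sqrt(52)
arg(z) = arctan(b/a) = arctan(-6/4) (quadrant-adjusted) = -56.31°


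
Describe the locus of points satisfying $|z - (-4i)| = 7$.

|z - z0| = r describes a circle centered at z0 with radius r
Here z0 = -4i and r = 7
Locus: Circle centered at (0, -4) with radius 7


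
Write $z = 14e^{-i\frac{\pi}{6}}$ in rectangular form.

a = r cos θ = 14 * sqrt(3)/2 = 7*sqrt(3)
b = r sin θ = 14 * -1/2 = -7
z = 7*sqrt(3) - 7i


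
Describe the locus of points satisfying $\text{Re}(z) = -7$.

Re(z) = x where z = x + yi; the equation x = -7 is satisfied by all points with that x-coordinate
Locus: Vertical line x = -7


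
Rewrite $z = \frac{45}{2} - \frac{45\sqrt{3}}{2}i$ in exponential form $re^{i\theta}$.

r = |z| = sqrt((45/2)^2 + (-45*sqrt(3)/2)^2) = sqrt(2025/4 + 6075/4) = sqrt(2025) = 45
θ = arctan(b/a) = arctan(-38.9711/22.5) (quadrant-adjusted) = -60° = -π/3
z = 45e^(-i*π/3)


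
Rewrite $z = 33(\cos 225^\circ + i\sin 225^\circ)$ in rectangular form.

a = r cos θ = 33 * -sqrt(2)/2 = -33*sqrt(2)/2
b = r sin θ = 33 * -sqrt(2)/2 = -33*sqrt(2)/2
z = -33*sqrt(2)/2 - (33*sqrt(2)/2)i


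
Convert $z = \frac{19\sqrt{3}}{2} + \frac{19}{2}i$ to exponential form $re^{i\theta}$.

r = |z| = sqrt((19*sqrt(3)/2)^2 + (19/2)^2) = sqrt(1083/4 + 361/4) = sqrt(361) = 19
θ = arctan(b/a) = arctan(9.5/16.4545) (quadrant-adjusted) = 30° = π/6
z = 19e^(i*π/6)


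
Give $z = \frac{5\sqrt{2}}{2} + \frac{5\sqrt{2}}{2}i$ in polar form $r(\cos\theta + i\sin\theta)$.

r = |z| = sqrt(a^2 + b^2) = sqrt((5*sqrt(2)/2)^2 + (5*sqrt(2)/2)^2) = sqrt(25/2 + 25/2) = sqrt(25) = 5
θ = arctan(b/a) = arctan(3.5355/3.5355) (quadrant-adjusted) = 45°
z = 5(cos 45° + i sin 45°)
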